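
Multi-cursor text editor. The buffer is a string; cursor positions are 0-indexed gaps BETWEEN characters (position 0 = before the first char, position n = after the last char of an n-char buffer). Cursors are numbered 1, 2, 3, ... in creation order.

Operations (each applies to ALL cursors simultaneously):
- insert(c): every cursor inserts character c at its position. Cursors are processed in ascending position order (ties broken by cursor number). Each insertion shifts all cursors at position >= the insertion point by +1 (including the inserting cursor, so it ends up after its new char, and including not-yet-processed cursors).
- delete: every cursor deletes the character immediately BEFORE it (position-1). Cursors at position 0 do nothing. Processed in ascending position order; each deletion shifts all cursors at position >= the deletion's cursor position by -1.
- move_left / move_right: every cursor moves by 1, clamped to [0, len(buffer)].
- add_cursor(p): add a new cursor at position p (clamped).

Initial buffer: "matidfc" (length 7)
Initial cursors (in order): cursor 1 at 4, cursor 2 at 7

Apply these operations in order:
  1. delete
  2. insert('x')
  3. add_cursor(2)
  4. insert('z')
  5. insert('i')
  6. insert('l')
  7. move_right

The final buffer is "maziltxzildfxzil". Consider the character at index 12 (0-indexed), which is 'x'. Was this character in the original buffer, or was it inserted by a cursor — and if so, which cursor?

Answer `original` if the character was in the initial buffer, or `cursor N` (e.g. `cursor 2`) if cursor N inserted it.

After op 1 (delete): buffer="matdf" (len 5), cursors c1@3 c2@5, authorship .....
After op 2 (insert('x')): buffer="matxdfx" (len 7), cursors c1@4 c2@7, authorship ...1..2
After op 3 (add_cursor(2)): buffer="matxdfx" (len 7), cursors c3@2 c1@4 c2@7, authorship ...1..2
After op 4 (insert('z')): buffer="maztxzdfxz" (len 10), cursors c3@3 c1@6 c2@10, authorship ..3.11..22
After op 5 (insert('i')): buffer="mazitxzidfxzi" (len 13), cursors c3@4 c1@8 c2@13, authorship ..33.111..222
After op 6 (insert('l')): buffer="maziltxzildfxzil" (len 16), cursors c3@5 c1@10 c2@16, authorship ..333.1111..2222
After op 7 (move_right): buffer="maziltxzildfxzil" (len 16), cursors c3@6 c1@11 c2@16, authorship ..333.1111..2222
Authorship (.=original, N=cursor N): . . 3 3 3 . 1 1 1 1 . . 2 2 2 2
Index 12: author = 2

Answer: cursor 2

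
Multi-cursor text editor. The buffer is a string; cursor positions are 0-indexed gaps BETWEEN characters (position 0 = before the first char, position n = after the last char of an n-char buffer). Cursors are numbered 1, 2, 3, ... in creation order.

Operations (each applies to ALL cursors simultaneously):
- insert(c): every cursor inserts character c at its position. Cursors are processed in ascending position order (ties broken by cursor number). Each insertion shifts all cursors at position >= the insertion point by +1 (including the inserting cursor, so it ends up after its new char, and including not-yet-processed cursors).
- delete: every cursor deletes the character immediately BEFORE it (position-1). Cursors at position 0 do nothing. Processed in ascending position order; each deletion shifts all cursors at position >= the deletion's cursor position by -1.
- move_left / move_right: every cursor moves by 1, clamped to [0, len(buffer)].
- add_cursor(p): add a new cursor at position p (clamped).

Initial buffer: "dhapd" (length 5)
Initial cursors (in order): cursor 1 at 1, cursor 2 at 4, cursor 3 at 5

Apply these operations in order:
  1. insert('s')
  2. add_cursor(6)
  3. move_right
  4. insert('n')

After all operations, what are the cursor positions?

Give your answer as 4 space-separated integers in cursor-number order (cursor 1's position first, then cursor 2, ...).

Answer: 4 10 12 10

Derivation:
After op 1 (insert('s')): buffer="dshapsds" (len 8), cursors c1@2 c2@6 c3@8, authorship .1...2.3
After op 2 (add_cursor(6)): buffer="dshapsds" (len 8), cursors c1@2 c2@6 c4@6 c3@8, authorship .1...2.3
After op 3 (move_right): buffer="dshapsds" (len 8), cursors c1@3 c2@7 c4@7 c3@8, authorship .1...2.3
After op 4 (insert('n')): buffer="dshnapsdnnsn" (len 12), cursors c1@4 c2@10 c4@10 c3@12, authorship .1.1..2.2433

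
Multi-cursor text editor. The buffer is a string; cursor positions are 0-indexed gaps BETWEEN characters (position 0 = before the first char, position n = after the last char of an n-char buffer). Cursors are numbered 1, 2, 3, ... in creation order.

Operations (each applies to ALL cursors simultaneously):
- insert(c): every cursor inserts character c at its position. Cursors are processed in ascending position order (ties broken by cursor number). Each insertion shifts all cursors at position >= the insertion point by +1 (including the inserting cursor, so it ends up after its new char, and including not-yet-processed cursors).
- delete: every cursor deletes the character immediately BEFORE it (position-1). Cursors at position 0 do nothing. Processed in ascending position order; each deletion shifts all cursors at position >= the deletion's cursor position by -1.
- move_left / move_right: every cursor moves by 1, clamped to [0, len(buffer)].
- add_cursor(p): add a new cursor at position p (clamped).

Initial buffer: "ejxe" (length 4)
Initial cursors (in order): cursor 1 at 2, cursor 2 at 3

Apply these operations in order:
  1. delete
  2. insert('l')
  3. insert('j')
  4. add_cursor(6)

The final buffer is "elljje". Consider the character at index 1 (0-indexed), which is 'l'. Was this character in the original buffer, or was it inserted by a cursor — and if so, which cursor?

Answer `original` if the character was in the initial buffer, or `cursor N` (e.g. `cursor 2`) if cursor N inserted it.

After op 1 (delete): buffer="ee" (len 2), cursors c1@1 c2@1, authorship ..
After op 2 (insert('l')): buffer="elle" (len 4), cursors c1@3 c2@3, authorship .12.
After op 3 (insert('j')): buffer="elljje" (len 6), cursors c1@5 c2@5, authorship .1212.
After op 4 (add_cursor(6)): buffer="elljje" (len 6), cursors c1@5 c2@5 c3@6, authorship .1212.
Authorship (.=original, N=cursor N): . 1 2 1 2 .
Index 1: author = 1

Answer: cursor 1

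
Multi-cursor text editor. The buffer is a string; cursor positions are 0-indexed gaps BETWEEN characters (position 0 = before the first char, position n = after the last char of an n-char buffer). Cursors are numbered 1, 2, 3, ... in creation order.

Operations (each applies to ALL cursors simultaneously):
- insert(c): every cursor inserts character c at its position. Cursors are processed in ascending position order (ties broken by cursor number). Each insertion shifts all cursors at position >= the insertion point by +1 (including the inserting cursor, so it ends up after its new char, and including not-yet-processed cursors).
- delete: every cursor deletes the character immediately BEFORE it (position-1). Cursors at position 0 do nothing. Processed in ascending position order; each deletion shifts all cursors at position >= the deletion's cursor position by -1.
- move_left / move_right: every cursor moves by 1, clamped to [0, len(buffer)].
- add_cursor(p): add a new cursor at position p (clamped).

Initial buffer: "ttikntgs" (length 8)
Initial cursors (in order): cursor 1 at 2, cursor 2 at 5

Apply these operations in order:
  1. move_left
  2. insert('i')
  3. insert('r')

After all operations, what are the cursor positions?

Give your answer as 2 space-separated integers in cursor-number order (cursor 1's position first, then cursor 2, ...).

After op 1 (move_left): buffer="ttikntgs" (len 8), cursors c1@1 c2@4, authorship ........
After op 2 (insert('i')): buffer="titikintgs" (len 10), cursors c1@2 c2@6, authorship .1...2....
After op 3 (insert('r')): buffer="tirtikirntgs" (len 12), cursors c1@3 c2@8, authorship .11...22....

Answer: 3 8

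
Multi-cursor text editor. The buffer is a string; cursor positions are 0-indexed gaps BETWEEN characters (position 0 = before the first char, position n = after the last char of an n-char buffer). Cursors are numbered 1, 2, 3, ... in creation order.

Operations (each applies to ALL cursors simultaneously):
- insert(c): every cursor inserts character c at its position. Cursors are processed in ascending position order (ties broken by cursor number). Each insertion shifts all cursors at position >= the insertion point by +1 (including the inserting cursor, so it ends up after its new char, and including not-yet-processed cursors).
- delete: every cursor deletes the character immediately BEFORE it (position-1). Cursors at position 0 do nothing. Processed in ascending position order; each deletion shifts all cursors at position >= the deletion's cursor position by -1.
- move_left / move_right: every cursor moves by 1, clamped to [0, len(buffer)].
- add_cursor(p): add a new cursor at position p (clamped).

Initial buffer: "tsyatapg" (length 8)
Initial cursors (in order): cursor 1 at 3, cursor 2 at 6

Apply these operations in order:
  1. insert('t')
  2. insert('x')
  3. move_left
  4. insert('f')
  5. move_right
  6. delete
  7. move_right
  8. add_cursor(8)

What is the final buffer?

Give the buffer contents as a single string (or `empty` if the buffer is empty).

Answer: tsytfatatfpg

Derivation:
After op 1 (insert('t')): buffer="tsytatatpg" (len 10), cursors c1@4 c2@8, authorship ...1...2..
After op 2 (insert('x')): buffer="tsytxatatxpg" (len 12), cursors c1@5 c2@10, authorship ...11...22..
After op 3 (move_left): buffer="tsytxatatxpg" (len 12), cursors c1@4 c2@9, authorship ...11...22..
After op 4 (insert('f')): buffer="tsytfxatatfxpg" (len 14), cursors c1@5 c2@11, authorship ...111...222..
After op 5 (move_right): buffer="tsytfxatatfxpg" (len 14), cursors c1@6 c2@12, authorship ...111...222..
After op 6 (delete): buffer="tsytfatatfpg" (len 12), cursors c1@5 c2@10, authorship ...11...22..
After op 7 (move_right): buffer="tsytfatatfpg" (len 12), cursors c1@6 c2@11, authorship ...11...22..
After op 8 (add_cursor(8)): buffer="tsytfatatfpg" (len 12), cursors c1@6 c3@8 c2@11, authorship ...11...22..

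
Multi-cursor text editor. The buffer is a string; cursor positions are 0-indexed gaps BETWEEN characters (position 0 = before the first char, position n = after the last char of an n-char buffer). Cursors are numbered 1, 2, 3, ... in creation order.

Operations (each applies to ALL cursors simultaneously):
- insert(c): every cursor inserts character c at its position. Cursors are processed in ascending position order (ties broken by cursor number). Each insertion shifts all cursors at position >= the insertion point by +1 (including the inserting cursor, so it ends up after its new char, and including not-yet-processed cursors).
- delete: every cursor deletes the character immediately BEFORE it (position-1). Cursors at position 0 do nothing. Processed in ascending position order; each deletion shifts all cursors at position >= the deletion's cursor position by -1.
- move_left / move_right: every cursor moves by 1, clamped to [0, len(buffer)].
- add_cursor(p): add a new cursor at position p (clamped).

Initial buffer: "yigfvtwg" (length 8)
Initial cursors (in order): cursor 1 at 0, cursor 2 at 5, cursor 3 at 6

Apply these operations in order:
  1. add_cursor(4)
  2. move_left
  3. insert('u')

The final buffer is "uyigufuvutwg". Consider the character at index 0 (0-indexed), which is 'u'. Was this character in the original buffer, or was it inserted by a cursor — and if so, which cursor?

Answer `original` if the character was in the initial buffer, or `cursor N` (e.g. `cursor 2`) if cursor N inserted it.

After op 1 (add_cursor(4)): buffer="yigfvtwg" (len 8), cursors c1@0 c4@4 c2@5 c3@6, authorship ........
After op 2 (move_left): buffer="yigfvtwg" (len 8), cursors c1@0 c4@3 c2@4 c3@5, authorship ........
After op 3 (insert('u')): buffer="uyigufuvutwg" (len 12), cursors c1@1 c4@5 c2@7 c3@9, authorship 1...4.2.3...
Authorship (.=original, N=cursor N): 1 . . . 4 . 2 . 3 . . .
Index 0: author = 1

Answer: cursor 1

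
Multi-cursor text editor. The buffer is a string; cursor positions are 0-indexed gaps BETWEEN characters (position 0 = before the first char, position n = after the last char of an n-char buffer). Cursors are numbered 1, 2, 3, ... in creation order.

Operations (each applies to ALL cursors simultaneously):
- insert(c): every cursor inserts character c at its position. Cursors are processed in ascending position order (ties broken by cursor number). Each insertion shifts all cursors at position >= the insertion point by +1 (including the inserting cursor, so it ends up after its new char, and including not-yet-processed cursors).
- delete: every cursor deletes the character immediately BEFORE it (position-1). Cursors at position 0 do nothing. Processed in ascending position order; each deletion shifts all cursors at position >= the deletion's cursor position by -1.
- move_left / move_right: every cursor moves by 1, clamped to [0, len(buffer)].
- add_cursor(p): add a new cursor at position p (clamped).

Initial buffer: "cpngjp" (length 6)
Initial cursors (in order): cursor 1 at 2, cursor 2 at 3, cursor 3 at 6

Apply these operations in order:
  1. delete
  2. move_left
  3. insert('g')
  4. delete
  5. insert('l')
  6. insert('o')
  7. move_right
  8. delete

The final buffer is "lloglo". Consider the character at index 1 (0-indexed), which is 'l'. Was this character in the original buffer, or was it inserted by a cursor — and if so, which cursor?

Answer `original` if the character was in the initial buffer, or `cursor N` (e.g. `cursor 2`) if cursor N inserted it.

After op 1 (delete): buffer="cgj" (len 3), cursors c1@1 c2@1 c3@3, authorship ...
After op 2 (move_left): buffer="cgj" (len 3), cursors c1@0 c2@0 c3@2, authorship ...
After op 3 (insert('g')): buffer="ggcggj" (len 6), cursors c1@2 c2@2 c3@5, authorship 12..3.
After op 4 (delete): buffer="cgj" (len 3), cursors c1@0 c2@0 c3@2, authorship ...
After op 5 (insert('l')): buffer="llcglj" (len 6), cursors c1@2 c2@2 c3@5, authorship 12..3.
After op 6 (insert('o')): buffer="lloocgloj" (len 9), cursors c1@4 c2@4 c3@8, authorship 1212..33.
After op 7 (move_right): buffer="lloocgloj" (len 9), cursors c1@5 c2@5 c3@9, authorship 1212..33.
After op 8 (delete): buffer="lloglo" (len 6), cursors c1@3 c2@3 c3@6, authorship 121.33
Authorship (.=original, N=cursor N): 1 2 1 . 3 3
Index 1: author = 2

Answer: cursor 2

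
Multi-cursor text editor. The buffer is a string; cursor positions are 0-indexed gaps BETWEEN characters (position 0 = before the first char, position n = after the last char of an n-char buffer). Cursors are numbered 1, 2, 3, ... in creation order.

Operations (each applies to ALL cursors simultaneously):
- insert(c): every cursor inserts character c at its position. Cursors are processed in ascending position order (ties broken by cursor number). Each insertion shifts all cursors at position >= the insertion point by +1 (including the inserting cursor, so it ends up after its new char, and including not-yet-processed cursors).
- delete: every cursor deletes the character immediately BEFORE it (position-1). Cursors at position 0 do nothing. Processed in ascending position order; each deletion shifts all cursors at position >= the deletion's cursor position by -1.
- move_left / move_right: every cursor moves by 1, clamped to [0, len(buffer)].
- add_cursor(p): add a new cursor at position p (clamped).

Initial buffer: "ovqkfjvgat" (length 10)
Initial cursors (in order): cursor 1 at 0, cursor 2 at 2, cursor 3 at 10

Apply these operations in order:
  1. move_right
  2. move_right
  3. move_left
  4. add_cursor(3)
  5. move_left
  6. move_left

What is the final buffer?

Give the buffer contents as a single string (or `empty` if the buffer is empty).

Answer: ovqkfjvgat

Derivation:
After op 1 (move_right): buffer="ovqkfjvgat" (len 10), cursors c1@1 c2@3 c3@10, authorship ..........
After op 2 (move_right): buffer="ovqkfjvgat" (len 10), cursors c1@2 c2@4 c3@10, authorship ..........
After op 3 (move_left): buffer="ovqkfjvgat" (len 10), cursors c1@1 c2@3 c3@9, authorship ..........
After op 4 (add_cursor(3)): buffer="ovqkfjvgat" (len 10), cursors c1@1 c2@3 c4@3 c3@9, authorship ..........
After op 5 (move_left): buffer="ovqkfjvgat" (len 10), cursors c1@0 c2@2 c4@2 c3@8, authorship ..........
After op 6 (move_left): buffer="ovqkfjvgat" (len 10), cursors c1@0 c2@1 c4@1 c3@7, authorship ..........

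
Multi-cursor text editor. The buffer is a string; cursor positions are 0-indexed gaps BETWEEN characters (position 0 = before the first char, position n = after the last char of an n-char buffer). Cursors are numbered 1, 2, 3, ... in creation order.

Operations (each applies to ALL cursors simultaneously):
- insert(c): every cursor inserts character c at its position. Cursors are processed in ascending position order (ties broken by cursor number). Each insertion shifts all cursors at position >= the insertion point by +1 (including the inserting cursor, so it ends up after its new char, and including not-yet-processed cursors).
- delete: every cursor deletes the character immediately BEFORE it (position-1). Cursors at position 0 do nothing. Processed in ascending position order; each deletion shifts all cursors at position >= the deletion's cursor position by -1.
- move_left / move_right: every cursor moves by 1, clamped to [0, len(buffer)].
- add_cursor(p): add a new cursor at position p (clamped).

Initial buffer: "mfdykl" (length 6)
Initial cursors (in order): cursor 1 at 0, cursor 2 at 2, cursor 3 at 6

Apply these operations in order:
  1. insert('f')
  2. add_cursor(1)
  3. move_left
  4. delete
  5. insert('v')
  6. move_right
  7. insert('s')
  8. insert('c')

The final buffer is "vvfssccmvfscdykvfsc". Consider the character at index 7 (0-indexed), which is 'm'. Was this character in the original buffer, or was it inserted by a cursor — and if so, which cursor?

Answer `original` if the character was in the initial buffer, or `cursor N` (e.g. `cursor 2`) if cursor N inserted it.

Answer: original

Derivation:
After op 1 (insert('f')): buffer="fmffdyklf" (len 9), cursors c1@1 c2@4 c3@9, authorship 1..2....3
After op 2 (add_cursor(1)): buffer="fmffdyklf" (len 9), cursors c1@1 c4@1 c2@4 c3@9, authorship 1..2....3
After op 3 (move_left): buffer="fmffdyklf" (len 9), cursors c1@0 c4@0 c2@3 c3@8, authorship 1..2....3
After op 4 (delete): buffer="fmfdykf" (len 7), cursors c1@0 c4@0 c2@2 c3@6, authorship 1.2...3
After op 5 (insert('v')): buffer="vvfmvfdykvf" (len 11), cursors c1@2 c4@2 c2@5 c3@10, authorship 141.22...33
After op 6 (move_right): buffer="vvfmvfdykvf" (len 11), cursors c1@3 c4@3 c2@6 c3@11, authorship 141.22...33
After op 7 (insert('s')): buffer="vvfssmvfsdykvfs" (len 15), cursors c1@5 c4@5 c2@9 c3@15, authorship 14114.222...333
After op 8 (insert('c')): buffer="vvfssccmvfscdykvfsc" (len 19), cursors c1@7 c4@7 c2@12 c3@19, authorship 1411414.2222...3333
Authorship (.=original, N=cursor N): 1 4 1 1 4 1 4 . 2 2 2 2 . . . 3 3 3 3
Index 7: author = original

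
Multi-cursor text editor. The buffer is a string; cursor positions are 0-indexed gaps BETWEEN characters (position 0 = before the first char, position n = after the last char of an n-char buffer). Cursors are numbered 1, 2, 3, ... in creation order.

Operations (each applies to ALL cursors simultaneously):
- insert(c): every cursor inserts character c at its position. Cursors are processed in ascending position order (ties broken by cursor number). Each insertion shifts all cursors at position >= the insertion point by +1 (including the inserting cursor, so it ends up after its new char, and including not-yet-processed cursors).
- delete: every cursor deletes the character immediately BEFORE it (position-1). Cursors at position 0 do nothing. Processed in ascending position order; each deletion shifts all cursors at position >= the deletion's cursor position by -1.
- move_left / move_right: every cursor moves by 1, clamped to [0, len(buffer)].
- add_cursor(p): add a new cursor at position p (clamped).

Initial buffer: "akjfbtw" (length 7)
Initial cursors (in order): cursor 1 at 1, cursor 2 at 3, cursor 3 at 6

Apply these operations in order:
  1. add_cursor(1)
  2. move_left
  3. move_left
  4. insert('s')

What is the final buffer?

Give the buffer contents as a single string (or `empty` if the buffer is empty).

After op 1 (add_cursor(1)): buffer="akjfbtw" (len 7), cursors c1@1 c4@1 c2@3 c3@6, authorship .......
After op 2 (move_left): buffer="akjfbtw" (len 7), cursors c1@0 c4@0 c2@2 c3@5, authorship .......
After op 3 (move_left): buffer="akjfbtw" (len 7), cursors c1@0 c4@0 c2@1 c3@4, authorship .......
After op 4 (insert('s')): buffer="ssaskjfsbtw" (len 11), cursors c1@2 c4@2 c2@4 c3@8, authorship 14.2...3...

Answer: ssaskjfsbtw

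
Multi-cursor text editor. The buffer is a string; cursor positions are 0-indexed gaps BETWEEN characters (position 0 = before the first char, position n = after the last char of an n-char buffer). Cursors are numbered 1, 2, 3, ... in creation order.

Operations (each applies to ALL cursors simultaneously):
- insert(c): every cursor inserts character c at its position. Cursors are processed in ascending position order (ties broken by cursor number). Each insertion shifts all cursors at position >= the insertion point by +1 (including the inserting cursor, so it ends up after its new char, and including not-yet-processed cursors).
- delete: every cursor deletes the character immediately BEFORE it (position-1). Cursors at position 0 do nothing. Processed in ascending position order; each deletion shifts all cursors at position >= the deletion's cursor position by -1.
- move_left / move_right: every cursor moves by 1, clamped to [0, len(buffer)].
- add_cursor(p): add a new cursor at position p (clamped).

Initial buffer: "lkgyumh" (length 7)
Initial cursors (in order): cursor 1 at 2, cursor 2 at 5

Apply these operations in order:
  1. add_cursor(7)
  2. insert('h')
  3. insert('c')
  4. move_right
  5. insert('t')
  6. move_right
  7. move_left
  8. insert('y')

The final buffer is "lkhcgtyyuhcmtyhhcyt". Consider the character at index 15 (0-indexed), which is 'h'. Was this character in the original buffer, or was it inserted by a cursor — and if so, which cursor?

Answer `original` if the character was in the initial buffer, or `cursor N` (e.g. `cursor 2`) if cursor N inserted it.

After op 1 (add_cursor(7)): buffer="lkgyumh" (len 7), cursors c1@2 c2@5 c3@7, authorship .......
After op 2 (insert('h')): buffer="lkhgyuhmhh" (len 10), cursors c1@3 c2@7 c3@10, authorship ..1...2..3
After op 3 (insert('c')): buffer="lkhcgyuhcmhhc" (len 13), cursors c1@4 c2@9 c3@13, authorship ..11...22..33
After op 4 (move_right): buffer="lkhcgyuhcmhhc" (len 13), cursors c1@5 c2@10 c3@13, authorship ..11...22..33
After op 5 (insert('t')): buffer="lkhcgtyuhcmthhct" (len 16), cursors c1@6 c2@12 c3@16, authorship ..11.1..22.2.333
After op 6 (move_right): buffer="lkhcgtyuhcmthhct" (len 16), cursors c1@7 c2@13 c3@16, authorship ..11.1..22.2.333
After op 7 (move_left): buffer="lkhcgtyuhcmthhct" (len 16), cursors c1@6 c2@12 c3@15, authorship ..11.1..22.2.333
After op 8 (insert('y')): buffer="lkhcgtyyuhcmtyhhcyt" (len 19), cursors c1@7 c2@14 c3@18, authorship ..11.11..22.22.3333
Authorship (.=original, N=cursor N): . . 1 1 . 1 1 . . 2 2 . 2 2 . 3 3 3 3
Index 15: author = 3

Answer: cursor 3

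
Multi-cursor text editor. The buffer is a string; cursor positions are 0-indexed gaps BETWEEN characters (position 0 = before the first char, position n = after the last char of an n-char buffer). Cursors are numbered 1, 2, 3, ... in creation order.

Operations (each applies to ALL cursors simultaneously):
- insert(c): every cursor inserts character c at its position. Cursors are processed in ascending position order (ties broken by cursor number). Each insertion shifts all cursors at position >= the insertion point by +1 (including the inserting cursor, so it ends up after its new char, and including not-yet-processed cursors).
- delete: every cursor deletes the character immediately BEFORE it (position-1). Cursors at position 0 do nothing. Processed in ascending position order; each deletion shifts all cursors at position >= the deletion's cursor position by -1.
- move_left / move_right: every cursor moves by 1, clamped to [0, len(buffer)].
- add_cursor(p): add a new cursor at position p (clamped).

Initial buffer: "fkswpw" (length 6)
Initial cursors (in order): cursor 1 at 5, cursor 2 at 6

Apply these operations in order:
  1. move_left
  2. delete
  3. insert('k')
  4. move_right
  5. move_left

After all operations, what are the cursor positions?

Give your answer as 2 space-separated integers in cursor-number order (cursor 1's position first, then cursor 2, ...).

After op 1 (move_left): buffer="fkswpw" (len 6), cursors c1@4 c2@5, authorship ......
After op 2 (delete): buffer="fksw" (len 4), cursors c1@3 c2@3, authorship ....
After op 3 (insert('k')): buffer="fkskkw" (len 6), cursors c1@5 c2@5, authorship ...12.
After op 4 (move_right): buffer="fkskkw" (len 6), cursors c1@6 c2@6, authorship ...12.
After op 5 (move_left): buffer="fkskkw" (len 6), cursors c1@5 c2@5, authorship ...12.

Answer: 5 5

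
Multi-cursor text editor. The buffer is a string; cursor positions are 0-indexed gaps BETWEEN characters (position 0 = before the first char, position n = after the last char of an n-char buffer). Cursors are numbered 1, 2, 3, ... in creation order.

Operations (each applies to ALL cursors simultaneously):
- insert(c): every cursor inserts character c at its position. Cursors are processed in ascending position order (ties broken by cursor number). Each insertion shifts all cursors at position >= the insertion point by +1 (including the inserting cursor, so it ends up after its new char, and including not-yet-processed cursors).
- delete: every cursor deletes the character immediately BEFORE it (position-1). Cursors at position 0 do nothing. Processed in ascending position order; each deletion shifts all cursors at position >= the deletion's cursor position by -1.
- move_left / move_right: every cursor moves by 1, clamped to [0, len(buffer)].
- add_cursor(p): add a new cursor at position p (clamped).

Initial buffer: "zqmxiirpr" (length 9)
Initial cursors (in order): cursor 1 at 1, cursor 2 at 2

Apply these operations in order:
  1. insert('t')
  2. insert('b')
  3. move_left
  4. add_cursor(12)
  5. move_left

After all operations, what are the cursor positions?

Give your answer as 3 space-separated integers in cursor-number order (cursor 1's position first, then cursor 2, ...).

After op 1 (insert('t')): buffer="ztqtmxiirpr" (len 11), cursors c1@2 c2@4, authorship .1.2.......
After op 2 (insert('b')): buffer="ztbqtbmxiirpr" (len 13), cursors c1@3 c2@6, authorship .11.22.......
After op 3 (move_left): buffer="ztbqtbmxiirpr" (len 13), cursors c1@2 c2@5, authorship .11.22.......
After op 4 (add_cursor(12)): buffer="ztbqtbmxiirpr" (len 13), cursors c1@2 c2@5 c3@12, authorship .11.22.......
After op 5 (move_left): buffer="ztbqtbmxiirpr" (len 13), cursors c1@1 c2@4 c3@11, authorship .11.22.......

Answer: 1 4 11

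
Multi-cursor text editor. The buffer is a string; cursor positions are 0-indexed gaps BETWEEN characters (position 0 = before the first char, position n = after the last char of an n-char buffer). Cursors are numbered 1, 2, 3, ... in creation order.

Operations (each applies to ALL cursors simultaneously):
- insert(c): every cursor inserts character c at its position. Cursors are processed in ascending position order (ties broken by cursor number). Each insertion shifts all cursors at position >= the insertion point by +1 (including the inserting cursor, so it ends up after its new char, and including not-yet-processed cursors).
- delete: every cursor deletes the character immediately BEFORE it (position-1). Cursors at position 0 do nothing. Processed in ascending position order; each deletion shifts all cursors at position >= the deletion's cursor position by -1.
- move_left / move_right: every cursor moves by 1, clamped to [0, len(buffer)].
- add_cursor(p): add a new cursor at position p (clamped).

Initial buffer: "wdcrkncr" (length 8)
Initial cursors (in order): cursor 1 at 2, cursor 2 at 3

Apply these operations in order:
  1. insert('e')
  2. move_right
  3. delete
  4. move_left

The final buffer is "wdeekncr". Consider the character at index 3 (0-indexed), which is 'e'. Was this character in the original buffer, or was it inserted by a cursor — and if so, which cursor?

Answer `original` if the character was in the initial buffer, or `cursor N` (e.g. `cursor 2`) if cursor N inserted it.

After op 1 (insert('e')): buffer="wdecerkncr" (len 10), cursors c1@3 c2@5, authorship ..1.2.....
After op 2 (move_right): buffer="wdecerkncr" (len 10), cursors c1@4 c2@6, authorship ..1.2.....
After op 3 (delete): buffer="wdeekncr" (len 8), cursors c1@3 c2@4, authorship ..12....
After op 4 (move_left): buffer="wdeekncr" (len 8), cursors c1@2 c2@3, authorship ..12....
Authorship (.=original, N=cursor N): . . 1 2 . . . .
Index 3: author = 2

Answer: cursor 2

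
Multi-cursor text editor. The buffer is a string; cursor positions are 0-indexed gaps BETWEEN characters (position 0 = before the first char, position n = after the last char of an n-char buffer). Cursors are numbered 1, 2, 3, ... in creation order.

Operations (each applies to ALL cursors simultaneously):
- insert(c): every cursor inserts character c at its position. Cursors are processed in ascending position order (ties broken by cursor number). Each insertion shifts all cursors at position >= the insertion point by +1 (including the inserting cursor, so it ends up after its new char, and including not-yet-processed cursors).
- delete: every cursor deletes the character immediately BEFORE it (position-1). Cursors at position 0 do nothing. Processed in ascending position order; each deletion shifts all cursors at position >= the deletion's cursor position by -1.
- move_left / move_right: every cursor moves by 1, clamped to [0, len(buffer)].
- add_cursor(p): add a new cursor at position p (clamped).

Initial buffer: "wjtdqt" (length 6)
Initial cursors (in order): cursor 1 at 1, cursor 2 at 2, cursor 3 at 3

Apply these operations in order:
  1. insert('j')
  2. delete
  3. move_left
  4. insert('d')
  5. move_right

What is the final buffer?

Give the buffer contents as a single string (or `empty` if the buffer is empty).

Answer: dwdjdtdqt

Derivation:
After op 1 (insert('j')): buffer="wjjjtjdqt" (len 9), cursors c1@2 c2@4 c3@6, authorship .1.2.3...
After op 2 (delete): buffer="wjtdqt" (len 6), cursors c1@1 c2@2 c3@3, authorship ......
After op 3 (move_left): buffer="wjtdqt" (len 6), cursors c1@0 c2@1 c3@2, authorship ......
After op 4 (insert('d')): buffer="dwdjdtdqt" (len 9), cursors c1@1 c2@3 c3@5, authorship 1.2.3....
After op 5 (move_right): buffer="dwdjdtdqt" (len 9), cursors c1@2 c2@4 c3@6, authorship 1.2.3....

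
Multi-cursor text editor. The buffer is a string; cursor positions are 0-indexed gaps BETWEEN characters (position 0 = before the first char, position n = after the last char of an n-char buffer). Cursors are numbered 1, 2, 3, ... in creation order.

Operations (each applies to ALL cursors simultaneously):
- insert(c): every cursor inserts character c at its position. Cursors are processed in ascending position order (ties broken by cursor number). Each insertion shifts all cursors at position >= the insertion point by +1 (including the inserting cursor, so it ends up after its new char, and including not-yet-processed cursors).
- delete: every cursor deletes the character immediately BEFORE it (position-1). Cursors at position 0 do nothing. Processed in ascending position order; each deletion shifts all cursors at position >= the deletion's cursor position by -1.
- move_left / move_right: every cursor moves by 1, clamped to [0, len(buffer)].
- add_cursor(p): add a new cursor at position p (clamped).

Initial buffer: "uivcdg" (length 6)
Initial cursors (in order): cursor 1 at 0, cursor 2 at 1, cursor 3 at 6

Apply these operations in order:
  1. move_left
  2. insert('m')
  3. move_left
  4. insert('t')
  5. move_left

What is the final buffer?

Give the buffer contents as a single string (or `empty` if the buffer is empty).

After op 1 (move_left): buffer="uivcdg" (len 6), cursors c1@0 c2@0 c3@5, authorship ......
After op 2 (insert('m')): buffer="mmuivcdmg" (len 9), cursors c1@2 c2@2 c3@8, authorship 12.....3.
After op 3 (move_left): buffer="mmuivcdmg" (len 9), cursors c1@1 c2@1 c3@7, authorship 12.....3.
After op 4 (insert('t')): buffer="mttmuivcdtmg" (len 12), cursors c1@3 c2@3 c3@10, authorship 1122.....33.
After op 5 (move_left): buffer="mttmuivcdtmg" (len 12), cursors c1@2 c2@2 c3@9, authorship 1122.....33.

Answer: mttmuivcdtmg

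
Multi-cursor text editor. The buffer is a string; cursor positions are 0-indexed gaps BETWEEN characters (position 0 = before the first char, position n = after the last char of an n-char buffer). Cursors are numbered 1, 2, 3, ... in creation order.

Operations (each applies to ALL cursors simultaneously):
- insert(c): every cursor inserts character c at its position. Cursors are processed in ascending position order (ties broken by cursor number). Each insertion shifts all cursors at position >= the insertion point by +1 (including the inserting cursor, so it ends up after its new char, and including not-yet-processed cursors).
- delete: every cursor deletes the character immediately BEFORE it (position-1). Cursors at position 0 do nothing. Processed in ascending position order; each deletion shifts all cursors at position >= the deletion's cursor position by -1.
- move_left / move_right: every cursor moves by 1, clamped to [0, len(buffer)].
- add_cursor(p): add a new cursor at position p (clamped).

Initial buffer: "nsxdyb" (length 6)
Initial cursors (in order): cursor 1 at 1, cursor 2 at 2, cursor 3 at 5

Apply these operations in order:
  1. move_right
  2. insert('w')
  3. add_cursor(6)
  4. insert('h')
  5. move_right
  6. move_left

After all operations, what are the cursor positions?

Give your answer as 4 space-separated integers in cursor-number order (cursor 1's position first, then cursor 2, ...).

Answer: 4 7 12 9

Derivation:
After op 1 (move_right): buffer="nsxdyb" (len 6), cursors c1@2 c2@3 c3@6, authorship ......
After op 2 (insert('w')): buffer="nswxwdybw" (len 9), cursors c1@3 c2@5 c3@9, authorship ..1.2...3
After op 3 (add_cursor(6)): buffer="nswxwdybw" (len 9), cursors c1@3 c2@5 c4@6 c3@9, authorship ..1.2...3
After op 4 (insert('h')): buffer="nswhxwhdhybwh" (len 13), cursors c1@4 c2@7 c4@9 c3@13, authorship ..11.22.4..33
After op 5 (move_right): buffer="nswhxwhdhybwh" (len 13), cursors c1@5 c2@8 c4@10 c3@13, authorship ..11.22.4..33
After op 6 (move_left): buffer="nswhxwhdhybwh" (len 13), cursors c1@4 c2@7 c4@9 c3@12, authorship ..11.22.4..33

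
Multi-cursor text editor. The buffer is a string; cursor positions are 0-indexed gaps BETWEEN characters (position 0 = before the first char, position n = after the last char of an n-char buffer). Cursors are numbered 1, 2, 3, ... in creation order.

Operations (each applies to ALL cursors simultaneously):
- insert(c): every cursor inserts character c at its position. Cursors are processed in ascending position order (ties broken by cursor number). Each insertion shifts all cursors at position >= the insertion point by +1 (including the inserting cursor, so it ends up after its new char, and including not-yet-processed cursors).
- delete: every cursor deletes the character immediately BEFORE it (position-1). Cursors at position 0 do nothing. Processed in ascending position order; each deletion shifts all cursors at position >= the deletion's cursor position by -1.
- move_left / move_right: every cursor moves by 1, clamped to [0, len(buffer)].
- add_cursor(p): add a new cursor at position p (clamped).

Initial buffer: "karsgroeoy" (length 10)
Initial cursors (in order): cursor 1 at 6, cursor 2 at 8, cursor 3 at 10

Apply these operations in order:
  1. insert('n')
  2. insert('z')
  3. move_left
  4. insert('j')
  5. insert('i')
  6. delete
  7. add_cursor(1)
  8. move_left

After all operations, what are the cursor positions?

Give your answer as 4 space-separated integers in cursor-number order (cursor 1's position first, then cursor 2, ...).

Answer: 7 12 17 0

Derivation:
After op 1 (insert('n')): buffer="karsgrnoenoyn" (len 13), cursors c1@7 c2@10 c3@13, authorship ......1..2..3
After op 2 (insert('z')): buffer="karsgrnzoenzoynz" (len 16), cursors c1@8 c2@12 c3@16, authorship ......11..22..33
After op 3 (move_left): buffer="karsgrnzoenzoynz" (len 16), cursors c1@7 c2@11 c3@15, authorship ......11..22..33
After op 4 (insert('j')): buffer="karsgrnjzoenjzoynjz" (len 19), cursors c1@8 c2@13 c3@18, authorship ......111..222..333
After op 5 (insert('i')): buffer="karsgrnjizoenjizoynjiz" (len 22), cursors c1@9 c2@15 c3@21, authorship ......1111..2222..3333
After op 6 (delete): buffer="karsgrnjzoenjzoynjz" (len 19), cursors c1@8 c2@13 c3@18, authorship ......111..222..333
After op 7 (add_cursor(1)): buffer="karsgrnjzoenjzoynjz" (len 19), cursors c4@1 c1@8 c2@13 c3@18, authorship ......111..222..333
After op 8 (move_left): buffer="karsgrnjzoenjzoynjz" (len 19), cursors c4@0 c1@7 c2@12 c3@17, authorship ......111..222..333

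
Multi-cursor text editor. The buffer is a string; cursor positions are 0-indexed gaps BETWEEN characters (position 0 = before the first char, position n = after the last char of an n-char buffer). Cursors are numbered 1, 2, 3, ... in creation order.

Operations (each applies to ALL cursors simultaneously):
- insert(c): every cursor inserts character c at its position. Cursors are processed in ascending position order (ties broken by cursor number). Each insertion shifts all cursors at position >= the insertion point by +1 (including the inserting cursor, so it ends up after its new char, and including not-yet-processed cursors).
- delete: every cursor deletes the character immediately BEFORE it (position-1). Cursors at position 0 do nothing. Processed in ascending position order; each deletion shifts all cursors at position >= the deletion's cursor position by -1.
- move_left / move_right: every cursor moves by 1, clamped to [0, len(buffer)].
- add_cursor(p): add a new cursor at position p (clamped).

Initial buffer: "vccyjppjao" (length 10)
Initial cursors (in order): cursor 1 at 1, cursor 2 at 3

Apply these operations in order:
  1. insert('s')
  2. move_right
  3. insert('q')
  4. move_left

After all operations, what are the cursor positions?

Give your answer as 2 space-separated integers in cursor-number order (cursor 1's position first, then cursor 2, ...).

Answer: 3 7

Derivation:
After op 1 (insert('s')): buffer="vsccsyjppjao" (len 12), cursors c1@2 c2@5, authorship .1..2.......
After op 2 (move_right): buffer="vsccsyjppjao" (len 12), cursors c1@3 c2@6, authorship .1..2.......
After op 3 (insert('q')): buffer="vscqcsyqjppjao" (len 14), cursors c1@4 c2@8, authorship .1.1.2.2......
After op 4 (move_left): buffer="vscqcsyqjppjao" (len 14), cursors c1@3 c2@7, authorship .1.1.2.2......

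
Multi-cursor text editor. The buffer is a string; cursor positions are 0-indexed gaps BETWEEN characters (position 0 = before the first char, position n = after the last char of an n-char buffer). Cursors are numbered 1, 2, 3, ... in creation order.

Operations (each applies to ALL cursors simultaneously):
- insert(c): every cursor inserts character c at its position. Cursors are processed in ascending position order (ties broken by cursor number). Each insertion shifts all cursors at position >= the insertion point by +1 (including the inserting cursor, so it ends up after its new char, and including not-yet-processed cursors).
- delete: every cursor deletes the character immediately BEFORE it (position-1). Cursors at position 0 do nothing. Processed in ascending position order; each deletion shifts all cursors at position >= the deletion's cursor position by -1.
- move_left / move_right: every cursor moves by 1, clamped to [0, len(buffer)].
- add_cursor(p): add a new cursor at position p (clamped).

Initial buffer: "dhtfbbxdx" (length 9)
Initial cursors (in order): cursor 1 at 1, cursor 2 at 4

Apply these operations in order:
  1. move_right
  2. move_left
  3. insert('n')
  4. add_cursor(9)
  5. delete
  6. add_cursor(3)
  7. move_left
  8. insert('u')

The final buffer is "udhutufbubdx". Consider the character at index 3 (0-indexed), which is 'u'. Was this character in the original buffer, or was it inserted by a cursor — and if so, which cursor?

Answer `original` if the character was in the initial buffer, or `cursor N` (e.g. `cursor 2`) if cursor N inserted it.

After op 1 (move_right): buffer="dhtfbbxdx" (len 9), cursors c1@2 c2@5, authorship .........
After op 2 (move_left): buffer="dhtfbbxdx" (len 9), cursors c1@1 c2@4, authorship .........
After op 3 (insert('n')): buffer="dnhtfnbbxdx" (len 11), cursors c1@2 c2@6, authorship .1...2.....
After op 4 (add_cursor(9)): buffer="dnhtfnbbxdx" (len 11), cursors c1@2 c2@6 c3@9, authorship .1...2.....
After op 5 (delete): buffer="dhtfbbdx" (len 8), cursors c1@1 c2@4 c3@6, authorship ........
After op 6 (add_cursor(3)): buffer="dhtfbbdx" (len 8), cursors c1@1 c4@3 c2@4 c3@6, authorship ........
After op 7 (move_left): buffer="dhtfbbdx" (len 8), cursors c1@0 c4@2 c2@3 c3@5, authorship ........
After op 8 (insert('u')): buffer="udhutufbubdx" (len 12), cursors c1@1 c4@4 c2@6 c3@9, authorship 1..4.2..3...
Authorship (.=original, N=cursor N): 1 . . 4 . 2 . . 3 . . .
Index 3: author = 4

Answer: cursor 4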